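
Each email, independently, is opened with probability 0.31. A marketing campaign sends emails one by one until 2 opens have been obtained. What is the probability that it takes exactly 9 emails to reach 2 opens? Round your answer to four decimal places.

Y = trial on which the second success occurs; negative binomial, r=2, p=0.31.
P(Y=9) = C(8,1) · p^2 · (1−p)^7
= 8 · 0.0961 · 0.074464 = 0.057248

0.0572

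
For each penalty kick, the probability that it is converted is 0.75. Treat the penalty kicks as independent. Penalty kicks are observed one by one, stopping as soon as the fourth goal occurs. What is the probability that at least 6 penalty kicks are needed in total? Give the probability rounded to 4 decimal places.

0.3672

Needing more than 5 penalty kicks ⇔ fewer than 4 successes in the first 5. With X ~ Binomial(5, 0.75), P(Y > 5) = P(X ≤ 3).
  k=0: C(5,0)·0.75^0·0.25^5 = 0.000977
  k=1: C(5,1)·0.75^1·0.25^4 = 0.014648
  k=2: C(5,2)·0.75^2·0.25^3 = 0.087891
  k=3: C(5,3)·0.75^3·0.25^2 = 0.263672
P(X ≤ 3) = 0.367188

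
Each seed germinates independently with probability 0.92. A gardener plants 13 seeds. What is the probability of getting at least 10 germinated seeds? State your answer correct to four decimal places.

X ~ Binomial(13, 0.92); P(X ≥ 10) = Σ C(13,k) p^k (1−p)^(13−k) over k:
  k=10: C(13,10)·0.92^10·0.08^3 = 0.063608
  k=11: C(13,11)·0.92^11·0.08^2 = 0.199499
  k=12: C(13,12)·0.92^12·0.08^1 = 0.382373
  k=13: C(13,13)·0.92^13·0.08^0 = 0.338253
Total = 0.983733

0.9837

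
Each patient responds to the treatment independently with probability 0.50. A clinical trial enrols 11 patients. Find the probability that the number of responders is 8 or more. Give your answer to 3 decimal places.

0.113

X ~ Binomial(11, 0.50); P(X ≥ 8) = Σ C(11,k) p^k (1−p)^(11−k) over k:
  k=8: C(11,8)·0.50^8·0.50^3 = 0.08057
  k=9: C(11,9)·0.50^9·0.50^2 = 0.02686
  k=10: C(11,10)·0.50^10·0.50^1 = 0.00537
  k=11: C(11,11)·0.50^11·0.50^0 = 0.00049
Total = 0.11328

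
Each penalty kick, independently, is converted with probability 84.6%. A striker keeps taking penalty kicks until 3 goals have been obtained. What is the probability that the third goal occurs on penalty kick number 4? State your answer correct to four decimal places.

0.2797

Y = trial on which the third success occurs; negative binomial, r=3, p=0.846.
P(Y=4) = C(3,2) · p^3 · (1−p)^1
= 3 · 0.6055 · 0.154 = 0.279739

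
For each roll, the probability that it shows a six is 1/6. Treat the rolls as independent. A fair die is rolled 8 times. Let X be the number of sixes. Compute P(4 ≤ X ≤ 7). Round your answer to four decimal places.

0.0307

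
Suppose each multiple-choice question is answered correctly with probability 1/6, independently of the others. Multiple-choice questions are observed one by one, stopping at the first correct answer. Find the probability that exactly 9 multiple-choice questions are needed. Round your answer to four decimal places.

Geometric (trials to first success), p = 0.166667.
P(Y = 9) = (1−p)^8 · p = 0.23257 · 0.166667 = 0.038761

0.0388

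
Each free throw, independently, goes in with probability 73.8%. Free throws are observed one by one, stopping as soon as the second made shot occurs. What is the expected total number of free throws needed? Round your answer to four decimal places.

2.7100

Y = total free throws until the second success; negative binomial with r=2, p=0.738.
E[Y] = r / p = 2 / 0.738 = 2.710027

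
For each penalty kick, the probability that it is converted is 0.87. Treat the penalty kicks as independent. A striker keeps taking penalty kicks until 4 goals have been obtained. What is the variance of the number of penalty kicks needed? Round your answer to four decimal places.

Y = total penalty kicks until the fourth success; negative binomial with r=4, p=0.87.
Var(Y) = r(1−p)/p² = 4·0.13 / 0.87² = 0.687013

0.6870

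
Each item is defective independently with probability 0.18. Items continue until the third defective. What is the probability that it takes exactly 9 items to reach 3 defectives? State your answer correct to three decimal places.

Y = trial on which the third success occurs; negative binomial, r=3, p=0.18.
P(Y=9) = C(8,2) · p^3 · (1−p)^6
= 28 · 0.005832 · 0.30401 = 0.04964

0.050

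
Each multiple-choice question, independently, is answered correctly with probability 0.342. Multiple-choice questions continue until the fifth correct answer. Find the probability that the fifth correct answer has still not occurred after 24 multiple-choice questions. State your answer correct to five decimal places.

0.04980

Needing more than 24 multiple-choice questions ⇔ fewer than 5 successes in the first 24. With X ~ Binomial(24, 0.342), P(Y > 24) = P(X ≤ 4).
  k=0: C(24,0)·0.342^0·0.658^24 = 0.0000434
  k=1: C(24,1)·0.342^1·0.658^23 = 0.0005413
  k=2: C(24,2)·0.342^2·0.658^22 = 0.0032354
  k=3: C(24,3)·0.342^3·0.658^21 = 0.0123320
  k=4: C(24,4)·0.342^4·0.658^20 = 0.0336505
P(X ≤ 4) = 0.0498026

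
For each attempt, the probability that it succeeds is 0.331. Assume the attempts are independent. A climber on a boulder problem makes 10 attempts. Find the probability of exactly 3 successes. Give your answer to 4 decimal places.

X ~ Binomial(n=10, p=0.331).
P(X=3) = C(10,3) · p^3 · (1−p)^7
= 120 · 0.036265 · 0.059977 = 0.261005

0.2610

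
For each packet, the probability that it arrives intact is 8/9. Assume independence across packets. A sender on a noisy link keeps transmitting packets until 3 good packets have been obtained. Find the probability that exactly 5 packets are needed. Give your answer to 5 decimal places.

0.05202

Y = trial on which the third success occurs; negative binomial, r=3, p=0.888889.
P(Y=5) = C(4,2) · p^3 · (1−p)^2
= 6 · 0.70233 · 0.012346 = 0.0520246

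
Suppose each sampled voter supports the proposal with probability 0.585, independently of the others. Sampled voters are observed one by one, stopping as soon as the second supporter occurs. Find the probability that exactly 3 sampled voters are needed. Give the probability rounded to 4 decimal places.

Y = trial on which the second success occurs; negative binomial, r=2, p=0.585.
P(Y=3) = C(2,1) · p^2 · (1−p)^1
= 2 · 0.34223 · 0.415 = 0.284047

0.2840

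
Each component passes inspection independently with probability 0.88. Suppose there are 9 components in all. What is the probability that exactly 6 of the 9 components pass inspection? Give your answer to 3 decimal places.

X ~ Binomial(n=9, p=0.88).
P(X=6) = C(9,6) · p^6 · (1−p)^3
= 84 · 0.4644 · 0.001728 = 0.06741

0.067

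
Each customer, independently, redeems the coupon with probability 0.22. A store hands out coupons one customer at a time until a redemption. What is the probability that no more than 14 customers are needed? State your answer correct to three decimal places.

Y = number of customers to the first success; geometric, p = 0.22.
P(Y ≤ 14) = 1 − (1−p)^14 = 1 − 0.03085 = 0.96915

0.969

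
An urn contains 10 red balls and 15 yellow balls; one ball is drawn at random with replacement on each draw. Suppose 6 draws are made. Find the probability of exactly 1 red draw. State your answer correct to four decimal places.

0.1866

X ~ Binomial(n=6, p=0.40).
P(X=1) = C(6,1) · p^1 · (1−p)^5
= 6 · 0.4 · 0.07776 = 0.186624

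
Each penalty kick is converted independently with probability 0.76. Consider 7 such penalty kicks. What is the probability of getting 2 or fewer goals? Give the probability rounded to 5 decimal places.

X ~ Binomial(7, 0.76); P(X ≤ 2) = Σ C(7,k) p^k (1−p)^(7−k) over k:
  k=0: C(7,0)·0.76^0·0.24^7 = 0.0000459
  k=1: C(7,1)·0.76^1·0.24^6 = 0.0010167
  k=2: C(7,2)·0.76^2·0.24^5 = 0.0096583
Total = 0.0107209

0.01072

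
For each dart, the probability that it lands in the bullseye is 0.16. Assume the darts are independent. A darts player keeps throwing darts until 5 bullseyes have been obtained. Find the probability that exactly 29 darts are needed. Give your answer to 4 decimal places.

Y = trial on which the fifth success occurs; negative binomial, r=5, p=0.16.
P(Y=29) = C(28,4) · p^5 · (1−p)^24
= 20475 · 0.00010486 · 0.01523 = 0.032698

0.0327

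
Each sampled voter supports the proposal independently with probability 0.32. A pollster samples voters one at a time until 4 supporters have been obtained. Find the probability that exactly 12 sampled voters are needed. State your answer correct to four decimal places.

Y = trial on which the fourth success occurs; negative binomial, r=4, p=0.32.
P(Y=12) = C(11,3) · p^4 · (1−p)^8
= 165 · 0.010486 · 0.045716 = 0.079096

0.0791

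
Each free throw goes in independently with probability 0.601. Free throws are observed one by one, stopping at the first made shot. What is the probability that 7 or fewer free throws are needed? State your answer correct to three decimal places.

0.998

Y = number of free throws to the first success; geometric, p = 0.601.
P(Y ≤ 7) = 1 − (1−p)^7 = 1 − 0.00161 = 0.99839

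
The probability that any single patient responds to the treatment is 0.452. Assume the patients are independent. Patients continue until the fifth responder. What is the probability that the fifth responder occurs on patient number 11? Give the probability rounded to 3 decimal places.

0.107

Y = trial on which the fifth success occurs; negative binomial, r=5, p=0.452.
P(Y=11) = C(10,4) · p^5 · (1−p)^6
= 210 · 0.018867 · 0.027082 = 0.10730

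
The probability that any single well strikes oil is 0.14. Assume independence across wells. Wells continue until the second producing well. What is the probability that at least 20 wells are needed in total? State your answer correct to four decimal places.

0.2331

Needing more than 19 wells ⇔ fewer than 2 successes in the first 19. With X ~ Binomial(19, 0.14), P(Y > 19) = P(X ≤ 1).
  k=0: C(19,0)·0.14^0·0.86^19 = 0.056947
  k=1: C(19,1)·0.14^1·0.86^18 = 0.176138
P(X ≤ 1) = 0.233085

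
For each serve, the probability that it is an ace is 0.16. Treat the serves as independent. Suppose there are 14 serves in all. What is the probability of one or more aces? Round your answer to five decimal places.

0.91292

P(at least one) = 1 − P(none) = 1 − (1 − 0.16)^14
= 1 − 0.0870783 = 0.9129217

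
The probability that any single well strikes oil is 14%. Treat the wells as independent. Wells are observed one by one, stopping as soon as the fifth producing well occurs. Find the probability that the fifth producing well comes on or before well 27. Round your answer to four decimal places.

0.3245

Finishing within 27 wells ⇔ at least 5 successes in the first 27. With X ~ Binomial(27, 0.14), P(Y ≤ 27) = 1 − P(X ≤ 4).
  k=0: C(27,0)·0.14^0·0.86^27 = 0.017040
  k=1: C(27,1)·0.14^1·0.86^26 = 0.074895
  k=2: C(27,2)·0.14^2·0.86^25 = 0.158498
  k=3: C(27,3)·0.14^3·0.86^24 = 0.215017
  k=4: C(27,4)·0.14^4·0.86^23 = 0.210017
1 − 0.675466 = 0.324534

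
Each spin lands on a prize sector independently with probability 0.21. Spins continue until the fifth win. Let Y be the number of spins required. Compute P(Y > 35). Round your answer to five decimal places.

Needing more than 35 spins ⇔ fewer than 5 successes in the first 35. With X ~ Binomial(35, 0.21), P(Y > 35) = P(X ≤ 4).
  k=0: C(35,0)·0.21^0·0.79^35 = 0.0002612
  k=1: C(35,1)·0.21^1·0.79^34 = 0.0024300
  k=2: C(35,2)·0.21^2·0.79^33 = 0.0109812
  k=3: C(35,3)·0.21^3·0.79^32 = 0.0321096
  k=4: C(35,4)·0.21^4·0.79^31 = 0.0682836
P(X ≤ 4) = 0.1140656

0.11407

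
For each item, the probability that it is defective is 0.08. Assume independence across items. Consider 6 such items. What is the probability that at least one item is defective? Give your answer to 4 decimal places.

0.3936

P(at least one) = 1 − P(none) = 1 − (1 − 0.08)^6
= 1 − 0.606355 = 0.393645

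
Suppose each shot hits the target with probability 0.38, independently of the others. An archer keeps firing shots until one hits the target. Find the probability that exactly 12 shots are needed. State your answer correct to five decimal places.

0.00198

Geometric (trials to first success), p = 0.38.
P(Y = 12) = (1−p)^11 · p = 0.0052037 · 0.38 = 0.0019774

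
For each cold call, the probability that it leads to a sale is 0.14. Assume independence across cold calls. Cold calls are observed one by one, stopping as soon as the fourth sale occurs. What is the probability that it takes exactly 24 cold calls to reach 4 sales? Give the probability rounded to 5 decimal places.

Y = trial on which the fourth success occurs; negative binomial, r=4, p=0.14.
P(Y=24) = C(23,3) · p^4 · (1−p)^20
= 1771 · 0.00038416 · 0.048974 = 0.0333196

0.03332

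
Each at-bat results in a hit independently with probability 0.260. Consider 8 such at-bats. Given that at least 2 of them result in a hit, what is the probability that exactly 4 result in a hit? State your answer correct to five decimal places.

0.14593

X ~ Binomial(8, 0.26). Want P(X=4 | X≥2) = P(X=4) / P(X≥2).
P(X=4) = C(8,4)·0.26^4·0.74^4 = 0.0959220
P(X≥2) = 1 − 0.0899195 − 0.2527466 = 0.6573339
Ratio = 0.0959220 / 0.6573339 = 0.1459259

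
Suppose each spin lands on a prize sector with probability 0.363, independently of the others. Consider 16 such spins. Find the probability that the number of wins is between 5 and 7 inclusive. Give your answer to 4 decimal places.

X ~ Binomial(16, 0.363); P(5 ≤ X ≤ 7) = Σ C(16,k) p^k (1−p)^(16−k) over k:
  k=5: C(16,5)·0.363^5·0.637^11 = 0.192908
  k=6: C(16,6)·0.363^6·0.637^10 = 0.201539
  k=7: C(16,7)·0.363^7·0.637^9 = 0.164069
Total = 0.558516

0.5585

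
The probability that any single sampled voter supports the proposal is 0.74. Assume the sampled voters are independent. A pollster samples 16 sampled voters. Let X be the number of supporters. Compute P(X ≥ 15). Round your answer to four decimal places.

X ~ Binomial(16, 0.74); P(X ≥ 15) = Σ C(16,k) p^k (1−p)^(16−k) over k:
  k=15: C(16,15)·0.74^15·0.26^1 = 0.045454
  k=16: C(16,16)·0.74^16·0.26^0 = 0.008086
Total = 0.053539

0.0535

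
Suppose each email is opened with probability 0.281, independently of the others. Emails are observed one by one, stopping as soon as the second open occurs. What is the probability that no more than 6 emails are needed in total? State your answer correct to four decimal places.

0.5379

Finishing within 6 emails ⇔ at least 2 successes in the first 6. With X ~ Binomial(6, 0.281), P(Y ≤ 6) = 1 − P(X ≤ 1).
  k=0: C(6,0)·0.281^0·0.719^6 = 0.138157
  k=1: C(6,1)·0.281^1·0.719^5 = 0.323968
1 − 0.462125 = 0.537875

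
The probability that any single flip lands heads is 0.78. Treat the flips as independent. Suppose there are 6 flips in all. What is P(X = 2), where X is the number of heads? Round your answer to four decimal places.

0.0214

X ~ Binomial(n=6, p=0.78).
P(X=2) = C(6,2) · p^2 · (1−p)^4
= 15 · 0.6084 · 0.0023426 = 0.021378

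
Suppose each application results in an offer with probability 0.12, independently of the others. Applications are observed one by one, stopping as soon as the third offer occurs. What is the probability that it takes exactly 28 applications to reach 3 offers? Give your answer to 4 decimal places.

0.0248

Y = trial on which the third success occurs; negative binomial, r=3, p=0.12.
P(Y=28) = C(27,2) · p^3 · (1−p)^25
= 351 · 0.001728 · 0.040932 = 0.024827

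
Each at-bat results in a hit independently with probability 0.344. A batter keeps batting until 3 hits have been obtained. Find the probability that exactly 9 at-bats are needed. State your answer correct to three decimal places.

0.091

Y = trial on which the third success occurs; negative binomial, r=3, p=0.344.
P(Y=9) = C(8,2) · p^3 · (1−p)^6
= 28 · 0.040708 · 0.079694 = 0.09084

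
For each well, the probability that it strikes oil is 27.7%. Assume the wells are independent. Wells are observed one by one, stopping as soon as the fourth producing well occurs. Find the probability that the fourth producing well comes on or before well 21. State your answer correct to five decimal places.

Finishing within 21 wells ⇔ at least 4 successes in the first 21. With X ~ Binomial(21, 0.277), P(Y ≤ 21) = 1 − P(X ≤ 3).
  k=0: C(21,0)·0.277^0·0.723^21 = 0.0011013
  k=1: C(21,1)·0.277^1·0.723^20 = 0.0088606
  k=2: C(21,2)·0.277^2·0.723^19 = 0.0339474
  k=3: C(21,3)·0.277^3·0.723^18 = 0.0823721
1 − 0.1262815 = 0.8737185

0.87372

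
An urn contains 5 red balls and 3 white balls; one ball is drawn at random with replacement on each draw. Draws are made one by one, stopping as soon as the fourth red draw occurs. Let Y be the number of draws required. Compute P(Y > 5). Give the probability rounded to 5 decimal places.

Needing more than 5 draws ⇔ fewer than 4 successes in the first 5. With X ~ Binomial(5, 0.625), P(Y > 5) = P(X ≤ 3).
  k=0: C(5,0)·0.625^0·0.375^5 = 0.0074158
  k=1: C(5,1)·0.625^1·0.375^4 = 0.0617981
  k=2: C(5,2)·0.625^2·0.375^3 = 0.2059937
  k=3: C(5,3)·0.625^3·0.375^2 = 0.3433228
P(X ≤ 3) = 0.6185303

0.61853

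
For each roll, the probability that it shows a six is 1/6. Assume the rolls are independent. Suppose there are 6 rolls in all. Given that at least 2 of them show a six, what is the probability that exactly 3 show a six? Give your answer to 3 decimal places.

X ~ Binomial(6, 0.166667). Want P(X=3 | X≥2) = P(X=3) / P(X≥2).
P(X=3) = C(6,3)·0.166667^3·0.833333^3 = 0.05358
P(X≥2) = 1 − 0.33490 − 0.40188 = 0.26322
Ratio = 0.05358 / 0.26322 = 0.20357

0.204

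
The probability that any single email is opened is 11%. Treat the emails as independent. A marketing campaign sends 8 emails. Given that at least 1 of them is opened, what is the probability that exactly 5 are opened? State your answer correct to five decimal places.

X ~ Binomial(8, 0.11). Want P(X=5 | X≥1) = P(X=5) / P(X≥1).
P(X=5) = C(8,5)·0.11^5·0.89^3 = 0.0006358
P(X≥1) = 1 − 0.3936589 = 0.6063411
Ratio = 0.0006358 / 0.6063411 = 0.0010486

0.00105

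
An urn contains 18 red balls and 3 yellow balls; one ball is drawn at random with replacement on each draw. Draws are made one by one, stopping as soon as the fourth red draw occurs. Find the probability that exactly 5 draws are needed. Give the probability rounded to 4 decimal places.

Y = trial on which the fourth success occurs; negative binomial, r=4, p=0.857143.
P(Y=5) = C(4,3) · p^4 · (1−p)^1
= 4 · 0.53978 · 0.14286 = 0.308443

0.3084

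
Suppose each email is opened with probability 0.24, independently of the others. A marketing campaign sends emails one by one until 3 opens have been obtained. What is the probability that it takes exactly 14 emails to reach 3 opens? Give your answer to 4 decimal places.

0.0527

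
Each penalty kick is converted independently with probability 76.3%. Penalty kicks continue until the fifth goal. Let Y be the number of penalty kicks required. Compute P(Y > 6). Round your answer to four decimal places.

Needing more than 6 penalty kicks ⇔ fewer than 5 successes in the first 6. With X ~ Binomial(6, 0.763), P(Y > 6) = P(X ≤ 4).
  k=0: C(6,0)·0.763^0·0.237^6 = 0.000177
  k=1: C(6,1)·0.763^1·0.237^5 = 0.003423
  k=2: C(6,2)·0.763^2·0.237^4 = 0.027551
  k=3: C(6,3)·0.763^3·0.237^3 = 0.118263
  k=4: C(6,4)·0.763^4·0.237^2 = 0.285553
P(X ≤ 4) = 0.434967

0.4350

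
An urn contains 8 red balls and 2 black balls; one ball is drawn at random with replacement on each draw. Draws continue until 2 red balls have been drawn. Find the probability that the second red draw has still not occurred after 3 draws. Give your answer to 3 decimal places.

Needing more than 3 draws ⇔ fewer than 2 successes in the first 3. With X ~ Binomial(3, 0.80), P(Y > 3) = P(X ≤ 1).
  k=0: C(3,0)·0.80^0·0.20^3 = 0.00800
  k=1: C(3,1)·0.80^1·0.20^2 = 0.09600
P(X ≤ 1) = 0.10400

0.104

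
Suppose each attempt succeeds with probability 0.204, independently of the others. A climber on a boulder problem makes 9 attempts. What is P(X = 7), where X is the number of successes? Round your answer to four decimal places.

0.0003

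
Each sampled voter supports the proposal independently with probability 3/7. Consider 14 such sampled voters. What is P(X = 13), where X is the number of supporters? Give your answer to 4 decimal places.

X ~ Binomial(n=14, p=0.428571).
P(X=13) = C(14,13) · p^13 · (1−p)^1
= 14 · 1.6455e-05 · 0.57143 = 0.000132

0.0001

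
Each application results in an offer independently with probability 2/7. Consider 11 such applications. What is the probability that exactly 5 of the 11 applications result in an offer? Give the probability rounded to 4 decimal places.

0.1168

X ~ Binomial(n=11, p=0.285714).
P(X=5) = C(11,5) · p^5 · (1−p)^6
= 462 · 0.001904 · 0.13281 = 0.116824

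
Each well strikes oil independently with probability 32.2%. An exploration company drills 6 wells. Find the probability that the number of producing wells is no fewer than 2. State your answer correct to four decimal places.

X ~ Binomial(6, 0.322); P(X ≥ 2) = Σ C(6,k) p^k (1−p)^(6−k) over k:
  k=2: C(6,2)·0.322^2·0.678^4 = 0.328641
  k=3: C(6,3)·0.322^3·0.678^3 = 0.208107
  k=4: C(6,4)·0.322^4·0.678^2 = 0.074127
  k=5: C(6,5)·0.322^5·0.678^1 = 0.014082
  k=6: C(6,6)·0.322^6·0.678^0 = 0.001115
Total = 0.626071

0.6261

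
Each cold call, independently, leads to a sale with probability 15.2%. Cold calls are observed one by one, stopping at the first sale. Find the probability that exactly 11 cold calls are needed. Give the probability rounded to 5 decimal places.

0.02923

Geometric (trials to first success), p = 0.152.
P(Y = 11) = (1−p)^10 · p = 0.19229 · 0.152 = 0.0292282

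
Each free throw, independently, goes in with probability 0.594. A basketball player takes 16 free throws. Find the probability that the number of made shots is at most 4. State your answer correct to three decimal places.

X ~ Binomial(16, 0.594); P(X ≤ 4) = Σ C(16,k) p^k (1−p)^(16−k) over k:
  k=0: C(16,0)·0.594^0·0.406^16 = 0.00000
  k=1: C(16,1)·0.594^1·0.406^15 = 0.00001
  k=2: C(16,2)·0.594^2·0.406^14 = 0.00014
  k=3: C(16,3)·0.594^3·0.406^13 = 0.00096
  k=4: C(16,4)·0.594^4·0.406^12 = 0.00454
Total = 0.00565

0.006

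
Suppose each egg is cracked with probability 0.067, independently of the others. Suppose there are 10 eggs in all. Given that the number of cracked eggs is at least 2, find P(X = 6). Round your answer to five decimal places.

0.00010

X ~ Binomial(10, 0.067). Want P(X=6 | X≥2) = P(X=6) / P(X≥2).
P(X=6) = C(10,6)·0.067^6·0.933^4 = 0.0000144
P(X≥2) = 1 − 0.4998232 − 0.3589299 = 0.1412469
Ratio = 0.0000144 / 0.1412469 = 0.0001019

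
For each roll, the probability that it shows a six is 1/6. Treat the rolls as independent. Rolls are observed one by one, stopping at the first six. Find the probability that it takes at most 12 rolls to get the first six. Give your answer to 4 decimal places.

Y = number of rolls to the first success; geometric, p = 0.166667.
P(Y ≤ 12) = 1 − (1−p)^12 = 1 − 0.112157 = 0.887843

0.8878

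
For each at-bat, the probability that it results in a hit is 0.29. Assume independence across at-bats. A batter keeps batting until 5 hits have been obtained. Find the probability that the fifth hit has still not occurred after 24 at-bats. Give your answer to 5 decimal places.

Needing more than 24 at-bats ⇔ fewer than 5 successes in the first 24. With X ~ Binomial(24, 0.29), P(Y > 24) = P(X ≤ 4).
  k=0: C(24,0)·0.29^0·0.71^24 = 0.0002693
  k=1: C(24,1)·0.29^1·0.71^23 = 0.0026397
  k=2: C(24,2)·0.29^2·0.71^22 = 0.0123991
  k=3: C(24,3)·0.29^3·0.71^21 = 0.0371390
  k=4: C(24,4)·0.29^4·0.71^20 = 0.0796395
P(X ≤ 4) = 0.1320865

0.13209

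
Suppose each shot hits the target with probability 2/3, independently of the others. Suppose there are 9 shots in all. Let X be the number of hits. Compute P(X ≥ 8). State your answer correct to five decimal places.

0.14307

X ~ Binomial(9, 0.666667); P(X ≥ 8) = Σ C(9,k) p^k (1−p)^(9−k) over k:
  k=8: C(9,8)·0.666667^8·0.333333^1 = 0.1170553
  k=9: C(9,9)·0.666667^9·0.333333^0 = 0.0260123
Total = 0.1430676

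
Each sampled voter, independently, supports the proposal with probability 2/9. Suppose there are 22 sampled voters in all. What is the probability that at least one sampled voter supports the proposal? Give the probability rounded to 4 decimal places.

0.9960

P(at least one) = 1 − P(none) = 1 − (1 − 0.222222)^22
= 1 − 0.003970 = 0.996030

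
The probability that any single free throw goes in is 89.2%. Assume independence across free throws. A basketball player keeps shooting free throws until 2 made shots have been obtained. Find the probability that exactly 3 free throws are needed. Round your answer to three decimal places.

0.172

Y = trial on which the second success occurs; negative binomial, r=2, p=0.892.
P(Y=3) = C(2,1) · p^2 · (1−p)^1
= 2 · 0.79566 · 0.108 = 0.17186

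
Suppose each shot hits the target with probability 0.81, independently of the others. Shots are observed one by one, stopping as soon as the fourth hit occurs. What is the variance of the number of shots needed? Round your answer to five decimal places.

1.15836

Y = total shots until the fourth success; negative binomial with r=4, p=0.81.
Var(Y) = r(1−p)/p² = 4·0.19 / 0.81² = 1.1583600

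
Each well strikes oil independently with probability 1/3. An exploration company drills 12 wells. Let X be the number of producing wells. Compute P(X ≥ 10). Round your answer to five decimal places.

X ~ Binomial(12, 0.333333); P(X ≥ 10) = Σ C(12,k) p^k (1−p)^(12−k) over k:
  k=10: C(12,10)·0.333333^10·0.666667^2 = 0.0004968
  k=11: C(12,11)·0.333333^11·0.666667^1 = 0.0000452
  k=12: C(12,12)·0.333333^12·0.666667^0 = 0.0000019
Total = 0.0005438

0.00054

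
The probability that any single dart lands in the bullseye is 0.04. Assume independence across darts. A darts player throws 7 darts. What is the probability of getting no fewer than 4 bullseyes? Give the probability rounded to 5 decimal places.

X ~ Binomial(7, 0.04); P(X ≥ 4) = Σ C(7,k) p^k (1−p)^(7−k) over k:
  k=4: C(7,4)·0.04^4·0.96^3 = 0.0000793
  k=5: C(7,5)·0.04^5·0.96^2 = 0.0000020
  k=6: C(7,6)·0.04^6·0.96^1 = 0.0000000
  k=7: C(7,7)·0.04^7·0.96^0 = 0.0000000
Total = 0.0000813

0.00008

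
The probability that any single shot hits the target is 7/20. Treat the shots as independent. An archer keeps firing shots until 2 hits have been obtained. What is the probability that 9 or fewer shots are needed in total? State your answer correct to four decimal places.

0.8789

Finishing within 9 shots ⇔ at least 2 successes in the first 9. With X ~ Binomial(9, 0.35), P(Y ≤ 9) = 1 − P(X ≤ 1).
  k=0: C(9,0)·0.35^0·0.65^9 = 0.020712
  k=1: C(9,1)·0.35^1·0.65^8 = 0.100373
1 − 0.121085 = 0.878915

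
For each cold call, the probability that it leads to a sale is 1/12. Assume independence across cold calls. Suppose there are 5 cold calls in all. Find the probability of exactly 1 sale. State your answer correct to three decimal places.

0.294

X ~ Binomial(n=5, p=0.083333).
P(X=1) = C(5,1) · p^1 · (1−p)^4
= 5 · 0.083333 · 0.70607 = 0.29419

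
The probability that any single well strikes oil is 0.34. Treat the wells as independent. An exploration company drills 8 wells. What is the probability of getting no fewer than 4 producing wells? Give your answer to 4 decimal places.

X ~ Binomial(8, 0.34); P(X ≥ 4) = Σ C(8,k) p^k (1−p)^(8−k) over k:
  k=4: C(8,4)·0.34^4·0.66^4 = 0.177496
  k=5: C(8,5)·0.34^5·0.66^3 = 0.073150
  k=6: C(8,6)·0.34^6·0.66^2 = 0.018842
  k=7: C(8,7)·0.34^7·0.66^1 = 0.002773
  k=8: C(8,8)·0.34^8·0.66^0 = 0.000179
Total = 0.272440

0.2724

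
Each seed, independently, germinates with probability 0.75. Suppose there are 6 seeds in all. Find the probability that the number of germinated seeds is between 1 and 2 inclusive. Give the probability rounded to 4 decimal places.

0.0374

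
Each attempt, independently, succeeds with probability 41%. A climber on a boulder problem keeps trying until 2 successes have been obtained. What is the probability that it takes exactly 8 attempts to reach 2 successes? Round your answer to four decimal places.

0.0496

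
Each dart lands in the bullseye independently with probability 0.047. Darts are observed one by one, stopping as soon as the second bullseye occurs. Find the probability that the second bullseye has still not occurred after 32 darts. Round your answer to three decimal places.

0.552

Needing more than 32 darts ⇔ fewer than 2 successes in the first 32. With X ~ Binomial(32, 0.047), P(Y > 32) = P(X ≤ 1).
  k=0: C(32,0)·0.047^0·0.953^32 = 0.21428
  k=1: C(32,1)·0.047^1·0.953^31 = 0.33816
P(X ≤ 1) = 0.55244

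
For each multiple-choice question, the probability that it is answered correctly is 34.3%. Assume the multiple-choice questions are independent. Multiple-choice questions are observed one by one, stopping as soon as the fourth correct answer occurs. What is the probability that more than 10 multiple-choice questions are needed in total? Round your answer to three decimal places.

0.533

Needing more than 10 multiple-choice questions ⇔ fewer than 4 successes in the first 10. With X ~ Binomial(10, 0.343), P(Y > 10) = P(X ≤ 3).
  k=0: C(10,0)·0.343^0·0.657^10 = 0.01498
  k=1: C(10,1)·0.343^1·0.657^9 = 0.07823
  k=2: C(10,2)·0.343^2·0.657^8 = 0.18379
  k=3: C(10,3)·0.343^3·0.657^7 = 0.25587
P(X ≤ 3) = 0.53288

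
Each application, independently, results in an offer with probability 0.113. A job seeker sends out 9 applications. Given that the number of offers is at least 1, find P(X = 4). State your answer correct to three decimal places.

X ~ Binomial(9, 0.113). Want P(X=4 | X≥1) = P(X=4) / P(X≥1).
P(X=4) = C(9,4)·0.113^4·0.887^5 = 0.01128
P(X≥1) = 1 − 0.33987 = 0.66013
Ratio = 0.01128 / 0.66013 = 0.01709

0.017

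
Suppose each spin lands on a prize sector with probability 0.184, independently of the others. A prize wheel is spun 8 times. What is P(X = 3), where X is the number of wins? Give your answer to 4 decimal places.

X ~ Binomial(n=8, p=0.184).
P(X=3) = C(8,3) · p^3 · (1−p)^5
= 56 · 0.0062295 · 0.36179 = 0.126210

0.1262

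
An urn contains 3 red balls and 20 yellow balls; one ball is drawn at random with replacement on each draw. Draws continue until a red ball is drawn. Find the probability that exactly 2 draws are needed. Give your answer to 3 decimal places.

Geometric (trials to first success), p = 0.130435.
P(Y = 2) = (1−p)^1 · p = 0.86957 · 0.130435 = 0.11342

0.113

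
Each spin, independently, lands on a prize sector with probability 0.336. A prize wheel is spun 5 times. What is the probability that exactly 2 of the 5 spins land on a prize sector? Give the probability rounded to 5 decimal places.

X ~ Binomial(n=5, p=0.336).
P(X=2) = C(5,2) · p^2 · (1−p)^3
= 10 · 0.1129 · 0.29275 = 0.3305086

0.33051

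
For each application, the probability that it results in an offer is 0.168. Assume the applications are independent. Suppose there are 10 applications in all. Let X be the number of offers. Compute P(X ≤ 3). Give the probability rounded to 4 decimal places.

X ~ Binomial(10, 0.168); P(X ≤ 3) = Σ C(10,k) p^k (1−p)^(10−k) over k:
  k=0: C(10,0)·0.168^0·0.832^10 = 0.158940
  k=1: C(10,1)·0.168^1·0.832^9 = 0.320937
  k=2: C(10,2)·0.168^2·0.832^8 = 0.291620
  k=3: C(10,3)·0.168^3·0.832^7 = 0.157026
Total = 0.928523

0.9285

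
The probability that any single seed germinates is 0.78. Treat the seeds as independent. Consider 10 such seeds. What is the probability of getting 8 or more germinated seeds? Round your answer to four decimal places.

X ~ Binomial(10, 0.78); P(X ≥ 8) = Σ C(10,k) p^k (1−p)^(10−k) over k:
  k=8: C(10,8)·0.78^8·0.22^2 = 0.298411
  k=9: C(10,9)·0.78^9·0.22^1 = 0.235112
  k=10: C(10,10)·0.78^10·0.22^0 = 0.083358
Total = 0.616880

0.6169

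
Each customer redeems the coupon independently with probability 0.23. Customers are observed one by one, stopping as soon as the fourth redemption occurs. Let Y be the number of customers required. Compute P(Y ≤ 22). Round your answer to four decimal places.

0.7797

Finishing within 22 customers ⇔ at least 4 successes in the first 22. With X ~ Binomial(22, 0.23), P(Y ≤ 22) = 1 − P(X ≤ 3).
  k=0: C(22,0)·0.23^0·0.77^22 = 0.003183
  k=1: C(22,1)·0.23^1·0.77^21 = 0.020915
  k=2: C(22,2)·0.23^2·0.77^20 = 0.065597
  k=3: C(22,3)·0.23^3·0.77^19 = 0.130626
1 − 0.220320 = 0.779680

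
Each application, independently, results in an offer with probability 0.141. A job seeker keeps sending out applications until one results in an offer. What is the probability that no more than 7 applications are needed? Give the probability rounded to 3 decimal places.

Y = number of applications to the first success; geometric, p = 0.141.
P(Y ≤ 7) = 1 − (1−p)^7 = 1 − 0.34511 = 0.65489

0.655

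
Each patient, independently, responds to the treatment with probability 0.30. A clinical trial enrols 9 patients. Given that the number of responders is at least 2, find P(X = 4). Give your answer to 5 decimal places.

X ~ Binomial(9, 0.30). Want P(X=4 | X≥2) = P(X=4) / P(X≥2).
P(X=4) = C(9,4)·0.30^4·0.70^5 = 0.1715322
P(X≥2) = 1 − 0.0403536 − 0.1556496 = 0.8039968
Ratio = 0.1715322 / 0.8039968 = 0.2133494

0.21335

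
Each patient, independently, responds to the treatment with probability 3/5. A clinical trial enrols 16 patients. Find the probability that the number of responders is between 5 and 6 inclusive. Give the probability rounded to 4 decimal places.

X ~ Binomial(16, 0.60); P(5 ≤ X ≤ 6) = Σ C(16,k) p^k (1−p)^(16−k) over k:
  k=5: C(16,5)·0.60^5·0.40^11 = 0.014246
  k=6: C(16,6)·0.60^6·0.40^10 = 0.039177
Total = 0.053423

0.0534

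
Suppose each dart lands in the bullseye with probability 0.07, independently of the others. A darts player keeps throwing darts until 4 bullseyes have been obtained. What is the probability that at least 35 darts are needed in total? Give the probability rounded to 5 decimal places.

Needing more than 34 darts ⇔ fewer than 4 successes in the first 34. With X ~ Binomial(34, 0.07), P(Y > 34) = P(X ≤ 3).
  k=0: C(34,0)·0.07^0·0.93^34 = 0.0848048
  k=1: C(34,1)·0.07^1·0.93^33 = 0.2170272
  k=2: C(34,2)·0.07^2·0.93^32 = 0.2695338
  k=3: C(34,3)·0.07^3·0.93^31 = 0.2163999
P(X ≤ 3) = 0.7877658

0.78777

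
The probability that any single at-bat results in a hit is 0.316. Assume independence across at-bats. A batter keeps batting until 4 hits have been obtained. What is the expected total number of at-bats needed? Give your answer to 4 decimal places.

Y = total at-bats until the fourth success; negative binomial with r=4, p=0.316.
E[Y] = r / p = 4 / 0.316 = 12.658228

12.6582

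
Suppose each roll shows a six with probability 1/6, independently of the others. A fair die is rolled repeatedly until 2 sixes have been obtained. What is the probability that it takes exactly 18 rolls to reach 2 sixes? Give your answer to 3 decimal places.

Y = trial on which the second success occurs; negative binomial, r=2, p=0.166667.
P(Y=18) = C(17,1) · p^2 · (1−p)^16
= 17 · 0.027778 · 0.054088 = 0.02554

0.026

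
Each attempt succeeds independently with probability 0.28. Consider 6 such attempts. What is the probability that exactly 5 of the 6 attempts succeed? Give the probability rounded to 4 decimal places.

0.0074

X ~ Binomial(n=6, p=0.28).
P(X=5) = C(6,5) · p^5 · (1−p)^1
= 6 · 0.001721 · 0.72 = 0.007435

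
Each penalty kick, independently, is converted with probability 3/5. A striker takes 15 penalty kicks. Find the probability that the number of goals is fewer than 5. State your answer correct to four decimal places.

0.0093

X ~ Binomial(15, 0.60); P(X ≤ 4) = Σ C(15,k) p^k (1−p)^(15−k) over k:
  k=0: C(15,0)·0.60^0·0.40^15 = 0.000001
  k=1: C(15,1)·0.60^1·0.40^14 = 0.000024
  k=2: C(15,2)·0.60^2·0.40^13 = 0.000254
  k=3: C(15,3)·0.60^3·0.40^12 = 0.001649
  k=4: C(15,4)·0.60^4·0.40^11 = 0.007420
Total = 0.009348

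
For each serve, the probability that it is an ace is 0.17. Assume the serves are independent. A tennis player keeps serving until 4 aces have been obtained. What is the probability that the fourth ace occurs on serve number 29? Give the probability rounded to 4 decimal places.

Y = trial on which the fourth success occurs; negative binomial, r=4, p=0.17.
P(Y=29) = C(28,3) · p^4 · (1−p)^25
= 3276 · 0.00083521 · 0.0094831 = 0.025947

0.0259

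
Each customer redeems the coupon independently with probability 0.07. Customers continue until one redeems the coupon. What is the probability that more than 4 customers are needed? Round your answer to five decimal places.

0.74805

Y = number of customers to the first success; geometric, p = 0.07.
P(Y > 4) = P(first 4 all fail) = (1−p)^4 = 0.7480520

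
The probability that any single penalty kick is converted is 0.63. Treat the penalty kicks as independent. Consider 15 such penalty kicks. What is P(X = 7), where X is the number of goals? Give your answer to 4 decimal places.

X ~ Binomial(n=15, p=0.63).
P(X=7) = C(15,7) · p^7 · (1−p)^8
= 6435 · 0.03939 · 0.00035125 = 0.089032

0.0890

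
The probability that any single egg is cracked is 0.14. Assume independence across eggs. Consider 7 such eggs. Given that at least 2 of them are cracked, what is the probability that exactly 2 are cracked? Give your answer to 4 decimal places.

0.7576

X ~ Binomial(7, 0.14). Want P(X=2 | X≥2) = P(X=2) / P(X≥2).
P(X=2) = C(7,2)·0.14^2·0.86^5 = 0.193628
P(X≥2) = 1 − 0.347928 − 0.396476 = 0.255596
Ratio = 0.193628 / 0.255596 = 0.757553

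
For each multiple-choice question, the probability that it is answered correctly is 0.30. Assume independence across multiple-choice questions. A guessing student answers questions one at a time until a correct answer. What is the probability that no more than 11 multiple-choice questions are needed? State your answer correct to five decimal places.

Y = number of multiple-choice questions to the first success; geometric, p = 0.30.
P(Y ≤ 11) = 1 − (1−p)^11 = 1 − 0.0197733 = 0.9802267

0.98023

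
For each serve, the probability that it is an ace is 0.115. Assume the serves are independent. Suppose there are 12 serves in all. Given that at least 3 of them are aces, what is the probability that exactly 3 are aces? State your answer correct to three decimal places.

0.733

X ~ Binomial(12, 0.115). Want P(X=3 | X≥3) = P(X=3) / P(X≥3).
P(X=3) = C(12,3)·0.115^3·0.885^9 = 0.11143
P(X≥3) = 1 − 0.23084 − 0.35996 − 0.25726 = 0.15193
Ratio = 0.11143 / 0.15193 = 0.73341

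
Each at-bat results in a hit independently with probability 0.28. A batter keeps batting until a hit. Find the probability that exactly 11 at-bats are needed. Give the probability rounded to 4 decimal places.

Geometric (trials to first success), p = 0.28.
P(Y = 11) = (1−p)^10 · p = 0.037439 · 0.28 = 0.010483

0.0105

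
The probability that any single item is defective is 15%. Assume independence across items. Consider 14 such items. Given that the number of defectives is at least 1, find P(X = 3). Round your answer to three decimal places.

0.229

X ~ Binomial(14, 0.15). Want P(X=3 | X≥1) = P(X=3) / P(X≥1).
P(X=3) = C(14,3)·0.15^3·0.85^11 = 0.20558
P(X≥1) = 1 − 0.10277 = 0.89723
Ratio = 0.20558 / 0.89723 = 0.22913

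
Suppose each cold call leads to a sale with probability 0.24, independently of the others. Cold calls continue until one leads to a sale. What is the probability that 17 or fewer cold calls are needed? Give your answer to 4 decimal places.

0.9906

Y = number of cold calls to the first success; geometric, p = 0.24.
P(Y ≤ 17) = 1 − (1−p)^17 = 1 − 0.009415 = 0.990585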